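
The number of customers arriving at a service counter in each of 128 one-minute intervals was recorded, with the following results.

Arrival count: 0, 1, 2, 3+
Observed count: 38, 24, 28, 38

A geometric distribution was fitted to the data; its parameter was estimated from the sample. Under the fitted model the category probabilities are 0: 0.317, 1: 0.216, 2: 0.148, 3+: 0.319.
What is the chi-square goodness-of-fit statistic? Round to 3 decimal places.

Expected counts E_i = n·p_i: 128×0.317 = 40.576, 128×0.216 = 27.648, 128×0.148 = 18.944, 128×0.319 = 40.832.
cat         O        E   (O−E)²/E
0          38   40.576     0.1635
1          24   27.648     0.4813
2          28   18.944     4.3291
3+         38   40.832     0.1964
Sum = 5.170

5.170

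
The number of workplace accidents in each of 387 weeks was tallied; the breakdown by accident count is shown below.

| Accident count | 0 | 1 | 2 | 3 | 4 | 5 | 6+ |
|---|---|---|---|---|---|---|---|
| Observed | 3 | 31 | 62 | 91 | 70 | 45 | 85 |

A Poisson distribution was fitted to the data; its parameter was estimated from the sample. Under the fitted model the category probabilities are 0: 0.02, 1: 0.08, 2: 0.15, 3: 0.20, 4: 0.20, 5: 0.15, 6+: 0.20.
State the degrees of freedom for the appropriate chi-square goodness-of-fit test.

There are k = 7 categories and 1 parameter estimated from the data, so df = 7 − 1 − 1 = 5.

5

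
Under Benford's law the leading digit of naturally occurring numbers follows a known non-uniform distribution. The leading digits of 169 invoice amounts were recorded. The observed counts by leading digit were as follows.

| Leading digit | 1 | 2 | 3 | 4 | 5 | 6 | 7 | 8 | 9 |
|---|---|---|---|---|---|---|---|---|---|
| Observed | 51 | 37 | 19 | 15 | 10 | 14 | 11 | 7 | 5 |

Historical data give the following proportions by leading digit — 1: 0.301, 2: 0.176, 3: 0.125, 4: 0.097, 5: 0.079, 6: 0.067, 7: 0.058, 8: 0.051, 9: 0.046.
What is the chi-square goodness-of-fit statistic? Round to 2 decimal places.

5.02

Expected counts E_i = n·p_i: 169×0.301 = 50.869, 169×0.176 = 29.744, 169×0.125 = 21.125, 169×0.097 = 16.393, 169×0.079 = 13.351, 169×0.067 = 11.323, 169×0.058 = 9.802, 169×0.051 = 8.619, 169×0.046 = 7.774.
χ² = (51−50.869)²/50.869 + (37−29.744)²/29.744 + (19−21.125)²/21.125 + (15−16.393)²/16.393 + (10−13.351)²/13.351 + (14−11.323)²/11.323 + (11−9.802)²/9.802 + (7−8.619)²/8.619 + (5−7.774)²/7.774
   = 0.000 + 1.770 + 0.214 + 0.118 + 0.841 + 0.633 + 0.146 + 0.304 + 0.990
Sum = 5.02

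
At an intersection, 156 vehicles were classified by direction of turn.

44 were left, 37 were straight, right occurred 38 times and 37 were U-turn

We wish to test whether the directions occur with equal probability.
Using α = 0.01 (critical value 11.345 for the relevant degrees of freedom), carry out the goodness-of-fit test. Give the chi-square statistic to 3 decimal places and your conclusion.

0.872; do not reject

Expected count for each of the 4 categories: 156/4 = 39.
left: (44 − 39)²/39 = 25/39 = 0.6410
straight: (37 − 39)²/39 = 4/39 = 0.1026
right: (38 − 39)²/39 = 1/39 = 0.0256
U-turn: (37 − 39)²/39 = 4/39 = 0.1026
Sum = 0.872
df = 3. Since 0.872 < 11.345, we do not reject H₀.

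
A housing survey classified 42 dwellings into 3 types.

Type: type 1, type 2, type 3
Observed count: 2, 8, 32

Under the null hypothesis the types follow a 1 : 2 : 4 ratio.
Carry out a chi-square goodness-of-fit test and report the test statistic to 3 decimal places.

Ratio total = 7. Expected counts: 42×1/7 = 6, 42×2/7 = 12, 42×4/7 = 24.
cat         O        E   (O−E)²/E
type 1      2        6     2.6667
type 2      8       12     1.3333
type 3     32       24     2.6667
Sum = 6.667

6.667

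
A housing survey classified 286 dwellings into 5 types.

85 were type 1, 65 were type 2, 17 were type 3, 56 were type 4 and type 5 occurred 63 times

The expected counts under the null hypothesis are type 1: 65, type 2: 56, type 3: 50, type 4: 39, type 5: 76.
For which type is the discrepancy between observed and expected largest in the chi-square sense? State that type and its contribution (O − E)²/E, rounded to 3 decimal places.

cat         O        E   (O−E)²/E
type 1     85       65     6.1538
type 2     65       56     1.4464
type 3     17       50    21.7800
type 4     56       39     7.4103
type 5     63       76     2.2237
The largest term is for type 3: 21.780.

type 3, 21.780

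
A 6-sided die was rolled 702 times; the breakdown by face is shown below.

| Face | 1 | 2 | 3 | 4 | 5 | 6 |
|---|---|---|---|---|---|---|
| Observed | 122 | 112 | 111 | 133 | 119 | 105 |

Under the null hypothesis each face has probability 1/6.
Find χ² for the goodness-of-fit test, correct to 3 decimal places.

Expected count for each of the 6 categories: 702/6 = 117.
cat         O        E   (O−E)²/E
1         122      117     0.2137
2         112      117     0.2137
3         111      117     0.3077
4         133      117     2.1880
5         119      117     0.0342
6         105      117     1.2308
Sum = 4.188

4.188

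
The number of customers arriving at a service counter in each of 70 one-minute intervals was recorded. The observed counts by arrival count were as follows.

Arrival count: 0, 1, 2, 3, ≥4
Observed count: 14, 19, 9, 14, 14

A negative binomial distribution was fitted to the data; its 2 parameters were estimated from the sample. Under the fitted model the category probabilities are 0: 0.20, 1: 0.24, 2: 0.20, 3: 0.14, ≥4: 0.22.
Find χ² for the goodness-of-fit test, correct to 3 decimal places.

4.001

Expected counts E_i = n·p_i: 70×0.20 = 14, 70×0.24 = 16.8, 70×0.20 = 14, 70×0.14 = 9.8, 70×0.22 = 15.4.
0: (14 − 14)²/14 = 0/14 = 0.0000
1: (19 − 16.8)²/16.8 = 4.84/16.8 = 0.2881
2: (9 − 14)²/14 = 25/14 = 1.7857
3: (14 − 9.8)²/9.8 = 17.64/9.8 = 1.8000
≥4: (14 − 15.4)²/15.4 = 1.96/15.4 = 0.1273
Sum = 4.001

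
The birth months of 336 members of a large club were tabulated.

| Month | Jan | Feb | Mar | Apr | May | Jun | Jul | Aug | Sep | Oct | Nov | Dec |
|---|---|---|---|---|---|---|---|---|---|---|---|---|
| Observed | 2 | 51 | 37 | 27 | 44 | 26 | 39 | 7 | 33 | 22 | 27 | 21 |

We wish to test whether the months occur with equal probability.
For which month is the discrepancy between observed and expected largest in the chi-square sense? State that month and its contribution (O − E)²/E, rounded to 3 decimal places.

Under H₀ each category has probability 1/12, so each expected count is 336/12 = 28.
χ² = (2−28)²/28 + (51−28)²/28 + (37−28)²/28 + (27−28)²/28 + (44−28)²/28 + (26−28)²/28 + (39−28)²/28 + (7−28)²/28 + (33−28)²/28 + (22−28)²/28 + (27−28)²/28 + (21−28)²/28
   = 24.1429 + 18.8929 + 2.8929 + 0.0357 + 9.1429 + 0.1429 + 4.3214 + 15.7500 + 0.8929 + 1.2857 + 0.0357 + 1.7500
The largest term is for Jan: 24.143.

Jan, 24.143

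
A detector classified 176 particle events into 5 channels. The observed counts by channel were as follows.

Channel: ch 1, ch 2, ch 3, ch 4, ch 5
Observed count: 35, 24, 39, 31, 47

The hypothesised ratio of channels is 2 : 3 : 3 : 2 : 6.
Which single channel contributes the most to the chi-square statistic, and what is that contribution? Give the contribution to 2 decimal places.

ch 1, 7.68

Ratio total = 16. Expected counts: 176×2/16 = 22, 176×3/16 = 33, 176×3/16 = 33, 176×2/16 = 22, 176×6/16 = 66.
cat         O        E   (O−E)²/E
ch 1       35       22      7.682
ch 2       24       33      2.455
ch 3       39       33      1.091
ch 4       31       22      3.682
ch 5       47       66      5.470
The largest term is for ch 1: 7.68.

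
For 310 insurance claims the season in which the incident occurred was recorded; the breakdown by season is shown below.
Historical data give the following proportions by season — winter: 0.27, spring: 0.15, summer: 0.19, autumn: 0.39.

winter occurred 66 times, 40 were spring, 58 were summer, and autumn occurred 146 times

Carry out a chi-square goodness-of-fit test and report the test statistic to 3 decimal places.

Expected counts E_i = n·p_i: 310×0.27 = 83.7, 310×0.15 = 46.5, 310×0.19 = 58.9, 310×0.39 = 120.9.
winter: (66 − 83.7)²/83.7 = 313.29/83.7 = 3.7430
spring: (40 − 46.5)²/46.5 = 42.25/46.5 = 0.9086
summer: (58 − 58.9)²/58.9 = 0.81/58.9 = 0.0138
autumn: (146 − 120.9)²/120.9 = 630.01/120.9 = 5.2110
Sum = 9.876

9.876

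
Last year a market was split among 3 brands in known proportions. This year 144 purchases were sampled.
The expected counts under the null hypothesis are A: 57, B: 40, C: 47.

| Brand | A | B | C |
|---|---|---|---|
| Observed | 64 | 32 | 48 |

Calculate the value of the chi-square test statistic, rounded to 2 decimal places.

2.48

χ² = (64−57)²/57 + (32−40)²/40 + (48−47)²/47
   = 0.860 + 1.600 + 0.021
Sum = 2.48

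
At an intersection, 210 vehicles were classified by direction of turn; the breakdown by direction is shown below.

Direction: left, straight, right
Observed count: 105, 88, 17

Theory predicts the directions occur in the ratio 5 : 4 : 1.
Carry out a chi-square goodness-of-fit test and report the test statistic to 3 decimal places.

0.952

Ratio total = 10. Expected counts: 210×5/10 = 105, 210×4/10 = 84, 210×1/10 = 21.
left: (105 − 105)²/105 = 0/105 = 0.0000
straight: (88 − 84)²/84 = 16/84 = 0.1905
right: (17 − 21)²/21 = 16/21 = 0.7619
Sum = 0.952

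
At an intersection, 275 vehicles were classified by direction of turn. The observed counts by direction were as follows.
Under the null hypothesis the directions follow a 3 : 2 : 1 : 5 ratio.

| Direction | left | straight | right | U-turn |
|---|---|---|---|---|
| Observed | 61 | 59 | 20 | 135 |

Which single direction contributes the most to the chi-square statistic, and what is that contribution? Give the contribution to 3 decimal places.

Ratio total = 11. Expected counts: 275×3/11 = 75, 275×2/11 = 50, 275×1/11 = 25, 275×5/11 = 125.
cat           O        E   (O−E)²/E
left         61       75     2.6133
straight     59       50     1.6200
right        20       25     1.0000
U-turn      135      125     0.8000
The largest term is for left: 2.613.

left, 2.613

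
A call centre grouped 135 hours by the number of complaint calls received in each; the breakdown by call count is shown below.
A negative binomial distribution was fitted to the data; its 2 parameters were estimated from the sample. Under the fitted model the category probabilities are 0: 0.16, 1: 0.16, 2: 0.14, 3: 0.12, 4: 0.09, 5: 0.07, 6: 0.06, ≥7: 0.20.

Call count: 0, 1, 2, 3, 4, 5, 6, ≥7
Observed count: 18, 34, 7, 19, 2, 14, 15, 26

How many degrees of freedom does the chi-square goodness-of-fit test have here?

5

There are k = 8 categories and 2 parameters estimated from the data, so df = 8 − 1 − 2 = 5.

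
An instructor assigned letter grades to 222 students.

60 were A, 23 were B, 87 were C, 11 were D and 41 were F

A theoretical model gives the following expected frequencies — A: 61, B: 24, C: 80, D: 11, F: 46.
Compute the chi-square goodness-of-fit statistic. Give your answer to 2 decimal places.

1.21

A: (60 − 61)²/61 = 1/61 = 0.016
B: (23 − 24)²/24 = 1/24 = 0.042
C: (87 − 80)²/80 = 49/80 = 0.613
D: (11 − 11)²/11 = 0/11 = 0.000
F: (41 − 46)²/46 = 25/46 = 0.543
Sum = 1.21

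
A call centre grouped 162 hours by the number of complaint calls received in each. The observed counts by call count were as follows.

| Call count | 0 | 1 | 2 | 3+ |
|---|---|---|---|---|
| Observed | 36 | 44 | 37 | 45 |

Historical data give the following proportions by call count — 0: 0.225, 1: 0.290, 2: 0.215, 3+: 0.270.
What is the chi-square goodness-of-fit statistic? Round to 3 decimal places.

Expected counts E_i = n·p_i: 162×0.225 = 36.45, 162×0.290 = 46.98, 162×0.215 = 34.83, 162×0.270 = 43.74.
cat         O        E   (O−E)²/E
0          36    36.45     0.0056
1          44    46.98     0.1890
2          37    34.83     0.1352
3+         45    43.74     0.0363
Sum = 0.366

0.366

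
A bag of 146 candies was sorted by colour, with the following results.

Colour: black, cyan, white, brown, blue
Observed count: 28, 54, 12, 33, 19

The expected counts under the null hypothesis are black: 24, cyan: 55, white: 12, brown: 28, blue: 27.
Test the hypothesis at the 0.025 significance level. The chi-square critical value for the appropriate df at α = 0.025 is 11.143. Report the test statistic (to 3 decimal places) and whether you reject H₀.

3.948; do not reject

black: (28 − 24)²/24 = 16/24 = 0.6667
cyan: (54 − 55)²/55 = 1/55 = 0.0182
white: (12 − 12)²/12 = 0/12 = 0.0000
brown: (33 − 28)²/28 = 25/28 = 0.8929
blue: (19 − 27)²/27 = 64/27 = 2.3704
Sum = 3.948
df = 4. Since 3.948 < 11.143, we do not reject H₀.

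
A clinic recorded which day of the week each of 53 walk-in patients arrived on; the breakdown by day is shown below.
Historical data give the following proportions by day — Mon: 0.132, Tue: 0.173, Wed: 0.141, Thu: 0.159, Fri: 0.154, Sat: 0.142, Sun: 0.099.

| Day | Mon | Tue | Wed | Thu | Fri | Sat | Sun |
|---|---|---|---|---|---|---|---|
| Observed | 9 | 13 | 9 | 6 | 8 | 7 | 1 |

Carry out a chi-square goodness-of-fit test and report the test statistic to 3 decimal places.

Expected counts E_i = n·p_i: 53×0.132 = 6.996, 53×0.173 = 9.169, 53×0.141 = 7.473, 53×0.159 = 8.427, 53×0.154 = 8.162, 53×0.142 = 7.526, 53×0.099 = 5.247.
cat         O        E   (O−E)²/E
Mon         9    6.996     0.5740
Tue        13    9.169     1.6007
Wed         9    7.473     0.3120
Thu         6    8.427     0.6990
Fri         8    8.162     0.0032
Sat         7    7.526     0.0368
Sun         1    5.247     3.4376
Sum = 6.663

6.663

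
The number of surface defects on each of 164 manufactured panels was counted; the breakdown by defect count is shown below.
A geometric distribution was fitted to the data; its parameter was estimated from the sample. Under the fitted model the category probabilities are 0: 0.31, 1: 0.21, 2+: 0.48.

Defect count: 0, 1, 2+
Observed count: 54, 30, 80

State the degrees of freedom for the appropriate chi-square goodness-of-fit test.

There are k = 3 categories and 1 parameter estimated from the data, so df = 3 − 1 − 1 = 1.

1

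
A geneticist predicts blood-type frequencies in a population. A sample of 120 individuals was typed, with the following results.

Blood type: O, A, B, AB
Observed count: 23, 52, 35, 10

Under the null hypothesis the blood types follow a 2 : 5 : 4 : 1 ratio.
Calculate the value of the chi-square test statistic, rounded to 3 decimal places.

1.155

Ratio total = 12. Expected counts: 120×2/12 = 20, 120×5/12 = 50, 120×4/12 = 40, 120×1/12 = 10.
χ² = (23−20)²/20 + (52−50)²/50 + (35−40)²/40 + (10−10)²/10
   = 0.4500 + 0.0800 + 0.6250 + 0.0000
Sum = 1.155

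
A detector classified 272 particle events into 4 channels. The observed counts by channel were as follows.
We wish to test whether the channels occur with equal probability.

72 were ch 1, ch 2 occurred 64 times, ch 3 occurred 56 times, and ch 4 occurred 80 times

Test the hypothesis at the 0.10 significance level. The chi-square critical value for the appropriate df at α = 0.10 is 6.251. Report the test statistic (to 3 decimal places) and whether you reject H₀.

4.706; do not reject

Under H₀ each category has probability 1/4, so each expected count is 272/4 = 68.
χ² = (72−68)²/68 + (64−68)²/68 + (56−68)²/68 + (80−68)²/68
   = 0.2353 + 0.2353 + 2.1176 + 2.1176
Sum = 4.706
df = 3. Since 4.706 < 6.251, we do not reject H₀.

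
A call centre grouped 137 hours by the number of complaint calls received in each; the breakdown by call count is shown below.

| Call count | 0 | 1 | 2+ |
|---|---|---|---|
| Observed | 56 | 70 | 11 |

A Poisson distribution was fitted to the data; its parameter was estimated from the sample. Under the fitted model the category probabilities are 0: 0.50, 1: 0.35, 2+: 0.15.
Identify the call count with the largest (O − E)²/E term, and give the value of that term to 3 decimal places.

1, 10.140

Expected counts E_i = n·p_i: 137×0.50 = 68.5, 137×0.35 = 47.95, 137×0.15 = 20.55.
χ² = (56−68.5)²/68.5 + (70−47.95)²/47.95 + (11−20.55)²/20.55
   = 2.2810 + 10.1398 + 4.4381
The largest term is for 1: 10.140.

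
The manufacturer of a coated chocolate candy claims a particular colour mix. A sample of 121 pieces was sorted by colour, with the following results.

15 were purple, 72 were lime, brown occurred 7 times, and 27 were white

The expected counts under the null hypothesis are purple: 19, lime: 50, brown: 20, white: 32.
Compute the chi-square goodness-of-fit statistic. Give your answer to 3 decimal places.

purple: (15 − 19)²/19 = 16/19 = 0.8421
lime: (72 − 50)²/50 = 484/50 = 9.6800
brown: (7 − 20)²/20 = 169/20 = 8.4500
white: (27 − 32)²/32 = 25/32 = 0.7813
Sum = 19.753

19.753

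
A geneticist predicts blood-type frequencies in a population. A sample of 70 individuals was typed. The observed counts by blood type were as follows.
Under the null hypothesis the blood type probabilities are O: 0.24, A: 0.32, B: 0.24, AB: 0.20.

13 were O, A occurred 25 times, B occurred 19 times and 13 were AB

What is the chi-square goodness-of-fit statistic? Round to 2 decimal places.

1.52

Expected counts E_i = n·p_i: 70×0.24 = 16.8, 70×0.32 = 22.4, 70×0.24 = 16.8, 70×0.20 = 14.
χ² = (13−16.8)²/16.8 + (25−22.4)²/22.4 + (19−16.8)²/16.8 + (13−14)²/14
   = 0.860 + 0.302 + 0.288 + 0.071
Sum = 1.52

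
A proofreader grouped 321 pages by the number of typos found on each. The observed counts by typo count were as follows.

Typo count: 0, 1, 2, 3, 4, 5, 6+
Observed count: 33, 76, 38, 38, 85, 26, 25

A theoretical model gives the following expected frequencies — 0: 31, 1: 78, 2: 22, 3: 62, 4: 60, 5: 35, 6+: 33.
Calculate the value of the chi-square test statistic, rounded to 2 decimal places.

35.78

0: (33 − 31)²/31 = 4/31 = 0.129
1: (76 − 78)²/78 = 4/78 = 0.051
2: (38 − 22)²/22 = 256/22 = 11.636
3: (38 − 62)²/62 = 576/62 = 9.290
4: (85 − 60)²/60 = 625/60 = 10.417
5: (26 − 35)²/35 = 81/35 = 2.314
6+: (25 − 33)²/33 = 64/33 = 1.939
Sum = 35.78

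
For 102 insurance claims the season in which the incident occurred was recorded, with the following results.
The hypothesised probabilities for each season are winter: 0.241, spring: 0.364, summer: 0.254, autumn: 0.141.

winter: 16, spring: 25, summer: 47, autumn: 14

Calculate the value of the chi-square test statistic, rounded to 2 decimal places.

24.14

Expected counts E_i = n·p_i: 102×0.241 = 24.582, 102×0.364 = 37.128, 102×0.254 = 25.908, 102×0.141 = 14.382.
cat         O        E   (O−E)²/E
winter     16   24.582      2.996
spring     25   37.128      3.962
summer     47   25.908     17.171
autumn     14   14.382      0.010
Sum = 24.14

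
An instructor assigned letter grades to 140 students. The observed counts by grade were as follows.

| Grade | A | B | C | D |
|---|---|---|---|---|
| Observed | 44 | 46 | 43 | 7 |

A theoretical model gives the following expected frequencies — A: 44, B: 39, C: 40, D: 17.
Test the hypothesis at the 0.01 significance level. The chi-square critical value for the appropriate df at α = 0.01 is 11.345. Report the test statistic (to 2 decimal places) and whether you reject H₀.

7.36; do not reject

cat         O        E   (O−E)²/E
A          44       44      0.000
B          46       39      1.256
C          43       40      0.225
D           7       17      5.882
Sum = 7.36
df = 3. Since 7.36 < 11.345, we do not reject H₀.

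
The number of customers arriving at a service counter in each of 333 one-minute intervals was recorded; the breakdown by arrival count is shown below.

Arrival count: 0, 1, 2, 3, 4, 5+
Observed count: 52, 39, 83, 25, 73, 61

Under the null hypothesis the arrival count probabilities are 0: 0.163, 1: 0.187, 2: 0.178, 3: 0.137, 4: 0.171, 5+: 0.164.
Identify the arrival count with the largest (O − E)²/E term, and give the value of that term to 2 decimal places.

Expected counts E_i = n·p_i: 333×0.163 = 54.279, 333×0.187 = 62.271, 333×0.178 = 59.274, 333×0.137 = 45.621, 333×0.171 = 56.943, 333×0.164 = 54.612.
0: (52 − 54.279)²/54.279 = 5.193841/54.279 = 0.096
1: (39 − 62.271)²/62.271 = 541.539441/62.271 = 8.696
2: (83 − 59.274)²/59.274 = 562.923076/59.274 = 9.497
3: (25 − 45.621)²/45.621 = 425.225641/45.621 = 9.321
4: (73 − 56.943)²/56.943 = 257.827249/56.943 = 4.528
5+: (61 − 54.612)²/54.612 = 40.806544/54.612 = 0.747
The largest term is for 2: 9.50.

2, 9.50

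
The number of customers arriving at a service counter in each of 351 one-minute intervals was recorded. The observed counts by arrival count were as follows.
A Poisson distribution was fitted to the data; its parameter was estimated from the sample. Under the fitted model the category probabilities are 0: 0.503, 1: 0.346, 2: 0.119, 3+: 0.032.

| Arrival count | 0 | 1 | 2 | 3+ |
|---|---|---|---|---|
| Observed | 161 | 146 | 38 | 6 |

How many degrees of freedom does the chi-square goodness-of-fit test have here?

2

There are k = 4 categories and 1 parameter estimated from the data, so df = 4 − 1 − 1 = 2.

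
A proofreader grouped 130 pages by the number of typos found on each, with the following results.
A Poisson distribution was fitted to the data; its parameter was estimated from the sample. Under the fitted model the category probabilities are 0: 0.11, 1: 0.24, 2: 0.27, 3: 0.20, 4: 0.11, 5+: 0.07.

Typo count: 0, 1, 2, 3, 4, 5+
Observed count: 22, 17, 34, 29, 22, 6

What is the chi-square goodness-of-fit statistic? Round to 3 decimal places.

16.192

Expected counts E_i = n·p_i: 130×0.11 = 14.3, 130×0.24 = 31.2, 130×0.27 = 35.1, 130×0.20 = 26, 130×0.11 = 14.3, 130×0.07 = 9.1.
cat         O        E   (O−E)²/E
0          22     14.3     4.1462
1          17     31.2     6.4628
2          34     35.1     0.0345
3          29       26     0.3462
4          22     14.3     4.1462
5+          6      9.1     1.0560
Sum = 16.192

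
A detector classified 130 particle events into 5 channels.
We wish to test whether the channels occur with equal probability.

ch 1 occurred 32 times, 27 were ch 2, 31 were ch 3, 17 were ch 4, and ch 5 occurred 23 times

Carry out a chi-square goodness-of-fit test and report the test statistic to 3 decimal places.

Expected count for each of the 5 categories: 130/5 = 26.
χ² = (32−26)²/26 + (27−26)²/26 + (31−26)²/26 + (17−26)²/26 + (23−26)²/26
   = 1.3846 + 0.0385 + 0.9615 + 3.1154 + 0.3462
Sum = 5.846

5.846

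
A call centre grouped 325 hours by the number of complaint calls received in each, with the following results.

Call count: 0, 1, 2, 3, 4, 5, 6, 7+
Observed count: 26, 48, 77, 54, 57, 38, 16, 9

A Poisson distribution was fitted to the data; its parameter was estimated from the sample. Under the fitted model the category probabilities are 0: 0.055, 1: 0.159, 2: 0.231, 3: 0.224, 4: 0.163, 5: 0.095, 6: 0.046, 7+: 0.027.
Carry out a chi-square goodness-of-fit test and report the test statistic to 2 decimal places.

10.89

Expected counts E_i = n·p_i: 325×0.055 = 17.875, 325×0.159 = 51.675, 325×0.231 = 75.075, 325×0.224 = 72.8, 325×0.163 = 52.975, 325×0.095 = 30.875, 325×0.046 = 14.95, 325×0.027 = 8.775.
cat         O        E   (O−E)²/E
0          26   17.875      3.693
1          48   51.675      0.261
2          77   75.075      0.049
3          54     72.8      4.855
4          57   52.975      0.306
5          38   30.875      1.644
6          16    14.95      0.074
7+          9    8.775      0.006
Sum = 10.89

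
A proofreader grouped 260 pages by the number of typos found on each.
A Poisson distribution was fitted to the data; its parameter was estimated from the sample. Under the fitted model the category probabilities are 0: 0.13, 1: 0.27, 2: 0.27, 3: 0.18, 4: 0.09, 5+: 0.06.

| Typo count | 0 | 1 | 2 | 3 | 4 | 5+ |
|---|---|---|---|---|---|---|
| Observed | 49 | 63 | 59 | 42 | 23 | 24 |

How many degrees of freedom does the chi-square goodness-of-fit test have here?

4

There are k = 6 categories and 1 parameter estimated from the data, so df = 6 − 1 − 1 = 4.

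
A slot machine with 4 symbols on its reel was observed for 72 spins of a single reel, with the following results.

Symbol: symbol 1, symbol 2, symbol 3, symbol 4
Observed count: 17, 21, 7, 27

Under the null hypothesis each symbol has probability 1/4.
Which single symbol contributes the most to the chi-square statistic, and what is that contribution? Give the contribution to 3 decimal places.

symbol 3, 6.722

Expected count for each of the 4 categories: 72/4 = 18.
cat           O        E   (O−E)²/E
symbol 1     17       18     0.0556
symbol 2     21       18     0.5000
symbol 3      7       18     6.7222
symbol 4     27       18     4.5000
The largest term is for symbol 3: 6.722.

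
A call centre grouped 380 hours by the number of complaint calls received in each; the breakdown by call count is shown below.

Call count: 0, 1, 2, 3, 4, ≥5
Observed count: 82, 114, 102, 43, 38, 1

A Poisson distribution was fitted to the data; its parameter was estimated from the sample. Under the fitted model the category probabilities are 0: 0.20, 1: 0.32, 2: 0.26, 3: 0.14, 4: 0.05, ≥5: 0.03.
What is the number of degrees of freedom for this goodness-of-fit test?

There are k = 6 categories and 1 parameter estimated from the data, so df = 6 − 1 − 1 = 4.

4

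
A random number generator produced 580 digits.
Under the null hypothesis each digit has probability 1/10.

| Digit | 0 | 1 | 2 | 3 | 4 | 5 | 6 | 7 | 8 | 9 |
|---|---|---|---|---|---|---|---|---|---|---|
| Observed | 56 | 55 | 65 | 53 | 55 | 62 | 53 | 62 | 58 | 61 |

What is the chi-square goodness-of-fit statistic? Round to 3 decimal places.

Under H₀ each category has probability 1/10, so each expected count is 580/10 = 58.
χ² = (56−58)²/58 + (55−58)²/58 + (65−58)²/58 + (53−58)²/58 + (55−58)²/58 + (62−58)²/58 + (53−58)²/58 + (62−58)²/58 + (58−58)²/58 + (61−58)²/58
   = 0.0690 + 0.1552 + 0.8448 + 0.4310 + 0.1552 + 0.2759 + 0.4310 + 0.2759 + 0.0000 + 0.1552
Sum = 2.793

2.793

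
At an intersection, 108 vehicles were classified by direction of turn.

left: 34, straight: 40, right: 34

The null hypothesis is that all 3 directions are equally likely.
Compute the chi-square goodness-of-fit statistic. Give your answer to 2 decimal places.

0.67

Expected count for each of the 3 categories: 108/3 = 36.
left: (34 − 36)²/36 = 4/36 = 0.111
straight: (40 − 36)²/36 = 16/36 = 0.444
right: (34 − 36)²/36 = 4/36 = 0.111
Sum = 0.67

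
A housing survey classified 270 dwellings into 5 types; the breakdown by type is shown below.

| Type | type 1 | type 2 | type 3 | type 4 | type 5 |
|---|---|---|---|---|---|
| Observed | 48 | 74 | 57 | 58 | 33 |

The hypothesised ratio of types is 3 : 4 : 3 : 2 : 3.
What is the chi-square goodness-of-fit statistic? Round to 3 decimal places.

22.500

Ratio total = 15. Expected counts: 270×3/15 = 54, 270×4/15 = 72, 270×3/15 = 54, 270×2/15 = 36, 270×3/15 = 54.
type 1: (48 − 54)²/54 = 36/54 = 0.6667
type 2: (74 − 72)²/72 = 4/72 = 0.0556
type 3: (57 − 54)²/54 = 9/54 = 0.1667
type 4: (58 − 36)²/36 = 484/36 = 13.4444
type 5: (33 − 54)²/54 = 441/54 = 8.1667
Sum = 22.500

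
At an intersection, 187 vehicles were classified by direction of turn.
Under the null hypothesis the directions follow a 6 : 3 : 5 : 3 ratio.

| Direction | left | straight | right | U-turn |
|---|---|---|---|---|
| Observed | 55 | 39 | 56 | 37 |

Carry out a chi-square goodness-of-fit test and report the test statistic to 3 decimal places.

3.427

Ratio total = 17. Expected counts: 187×6/17 = 66, 187×3/17 = 33, 187×5/17 = 55, 187×3/17 = 33.
χ² = (55−66)²/66 + (39−33)²/33 + (56−55)²/55 + (37−33)²/33
   = 1.8333 + 1.0909 + 0.0182 + 0.4848
Sum = 3.427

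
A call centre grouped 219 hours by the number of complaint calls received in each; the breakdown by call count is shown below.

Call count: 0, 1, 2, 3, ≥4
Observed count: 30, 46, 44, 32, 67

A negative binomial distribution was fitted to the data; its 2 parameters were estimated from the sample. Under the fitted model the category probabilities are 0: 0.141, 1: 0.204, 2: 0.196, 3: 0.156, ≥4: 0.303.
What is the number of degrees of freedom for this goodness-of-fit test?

There are k = 5 categories and 2 parameters estimated from the data, so df = 5 − 1 − 2 = 2.

2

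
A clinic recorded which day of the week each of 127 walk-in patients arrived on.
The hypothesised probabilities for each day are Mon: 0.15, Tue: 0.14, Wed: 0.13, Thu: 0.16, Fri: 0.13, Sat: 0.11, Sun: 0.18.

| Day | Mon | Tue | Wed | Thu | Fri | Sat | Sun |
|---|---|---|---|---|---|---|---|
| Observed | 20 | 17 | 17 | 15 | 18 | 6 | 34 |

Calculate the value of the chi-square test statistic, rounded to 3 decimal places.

Expected counts E_i = n·p_i: 127×0.15 = 19.05, 127×0.14 = 17.78, 127×0.13 = 16.51, 127×0.16 = 20.32, 127×0.13 = 16.51, 127×0.11 = 13.97, 127×0.18 = 22.86.
Mon: (20 − 19.05)²/19.05 = 0.9025/19.05 = 0.0474
Tue: (17 − 17.78)²/17.78 = 0.6084/17.78 = 0.0342
Wed: (17 − 16.51)²/16.51 = 0.2401/16.51 = 0.0145
Thu: (15 − 20.32)²/20.32 = 28.3024/20.32 = 1.3928
Fri: (18 − 16.51)²/16.51 = 2.2201/16.51 = 0.1345
Sat: (6 − 13.97)²/13.97 = 63.5209/13.97 = 4.5470
Sun: (34 − 22.86)²/22.86 = 124.0996/22.86 = 5.4287
Sum = 11.599

11.599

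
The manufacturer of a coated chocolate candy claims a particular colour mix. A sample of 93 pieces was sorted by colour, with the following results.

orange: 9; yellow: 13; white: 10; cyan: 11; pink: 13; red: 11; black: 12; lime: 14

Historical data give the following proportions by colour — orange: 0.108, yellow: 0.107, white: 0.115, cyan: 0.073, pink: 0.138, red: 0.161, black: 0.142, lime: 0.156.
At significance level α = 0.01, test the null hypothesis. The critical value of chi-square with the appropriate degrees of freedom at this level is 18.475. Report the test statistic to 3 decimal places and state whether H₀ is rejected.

4.884; do not reject

Expected counts E_i = n·p_i: 93×0.108 = 10.044, 93×0.107 = 9.951, 93×0.115 = 10.695, 93×0.073 = 6.789, 93×0.138 = 12.834, 93×0.161 = 14.973, 93×0.142 = 13.206, 93×0.156 = 14.508.
orange: (9 − 10.044)²/10.044 = 1.089936/10.044 = 0.1085
yellow: (13 − 9.951)²/9.951 = 9.296401/9.951 = 0.9342
white: (10 − 10.695)²/10.695 = 0.483025/10.695 = 0.0452
cyan: (11 − 6.789)²/6.789 = 17.732521/6.789 = 2.6119
pink: (13 − 12.834)²/12.834 = 0.027556/12.834 = 0.0021
red: (11 − 14.973)²/14.973 = 15.784729/14.973 = 1.0542
black: (12 − 13.206)²/13.206 = 1.454436/13.206 = 0.1101
lime: (14 − 14.508)²/14.508 = 0.258064/14.508 = 0.0178
Sum = 4.884
df = 7. Since 4.884 < 18.475, we do not reject H₀.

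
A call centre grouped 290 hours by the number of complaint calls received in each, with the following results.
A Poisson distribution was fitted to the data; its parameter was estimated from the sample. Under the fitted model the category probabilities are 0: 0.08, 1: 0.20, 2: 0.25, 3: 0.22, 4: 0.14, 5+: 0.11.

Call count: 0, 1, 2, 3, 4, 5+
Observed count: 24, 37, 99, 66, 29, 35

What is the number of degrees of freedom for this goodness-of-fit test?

There are k = 6 categories and 1 parameter estimated from the data, so df = 6 − 1 − 1 = 4.

4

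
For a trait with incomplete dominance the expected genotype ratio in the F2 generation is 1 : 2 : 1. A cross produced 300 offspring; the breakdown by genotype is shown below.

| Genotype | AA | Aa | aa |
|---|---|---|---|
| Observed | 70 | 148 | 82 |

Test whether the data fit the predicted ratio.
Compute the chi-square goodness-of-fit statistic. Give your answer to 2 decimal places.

1.01

Ratio total = 4. Expected counts: 300×1/4 = 75, 300×2/4 = 150, 300×1/4 = 75.
cat         O        E   (O−E)²/E
AA         70       75      0.333
Aa        148      150      0.027
aa         82       75      0.653
Sum = 1.01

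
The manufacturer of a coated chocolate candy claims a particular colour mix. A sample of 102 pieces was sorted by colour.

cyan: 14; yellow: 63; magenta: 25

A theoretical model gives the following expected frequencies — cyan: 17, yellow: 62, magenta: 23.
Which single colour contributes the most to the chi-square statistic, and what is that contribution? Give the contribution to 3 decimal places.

cyan, 0.529

cat          O        E   (O−E)²/E
cyan        14       17     0.5294
yellow      63       62     0.0161
magenta     25       23     0.1739
The largest term is for cyan: 0.529.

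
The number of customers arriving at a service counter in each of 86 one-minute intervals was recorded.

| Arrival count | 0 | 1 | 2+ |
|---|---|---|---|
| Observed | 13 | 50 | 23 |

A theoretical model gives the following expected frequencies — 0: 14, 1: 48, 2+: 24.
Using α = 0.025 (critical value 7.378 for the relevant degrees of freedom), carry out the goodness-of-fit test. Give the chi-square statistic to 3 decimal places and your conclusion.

0: (13 − 14)²/14 = 1/14 = 0.0714
1: (50 − 48)²/48 = 4/48 = 0.0833
2+: (23 − 24)²/24 = 1/24 = 0.0417
Sum = 0.196
df = 2. Since 0.196 < 7.378, we do not reject H₀.

0.196; do not reject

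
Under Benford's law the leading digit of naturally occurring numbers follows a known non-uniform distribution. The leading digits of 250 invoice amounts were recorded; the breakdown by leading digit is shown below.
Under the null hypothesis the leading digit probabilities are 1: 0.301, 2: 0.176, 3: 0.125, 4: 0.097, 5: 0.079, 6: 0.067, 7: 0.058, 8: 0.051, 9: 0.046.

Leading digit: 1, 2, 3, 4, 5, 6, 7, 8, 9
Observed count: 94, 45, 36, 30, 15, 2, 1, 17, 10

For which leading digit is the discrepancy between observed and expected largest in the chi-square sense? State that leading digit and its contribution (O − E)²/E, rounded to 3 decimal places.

6, 12.989

Expected counts E_i = n·p_i: 250×0.301 = 75.25, 250×0.176 = 44, 250×0.125 = 31.25, 250×0.097 = 24.25, 250×0.079 = 19.75, 250×0.067 = 16.75, 250×0.058 = 14.5, 250×0.051 = 12.75, 250×0.046 = 11.5.
1: (94 − 75.25)²/75.25 = 351.5625/75.25 = 4.6719
2: (45 − 44)²/44 = 1/44 = 0.0227
3: (36 − 31.25)²/31.25 = 22.5625/31.25 = 0.7220
4: (30 − 24.25)²/24.25 = 33.0625/24.25 = 1.3634
5: (15 − 19.75)²/19.75 = 22.5625/19.75 = 1.1424
6: (2 − 16.75)²/16.75 = 217.5625/16.75 = 12.9888
7: (1 − 14.5)²/14.5 = 182.25/14.5 = 12.5690
8: (17 − 12.75)²/12.75 = 18.0625/12.75 = 1.4167
9: (10 − 11.5)²/11.5 = 2.25/11.5 = 0.1957
The largest term is for 6: 12.989.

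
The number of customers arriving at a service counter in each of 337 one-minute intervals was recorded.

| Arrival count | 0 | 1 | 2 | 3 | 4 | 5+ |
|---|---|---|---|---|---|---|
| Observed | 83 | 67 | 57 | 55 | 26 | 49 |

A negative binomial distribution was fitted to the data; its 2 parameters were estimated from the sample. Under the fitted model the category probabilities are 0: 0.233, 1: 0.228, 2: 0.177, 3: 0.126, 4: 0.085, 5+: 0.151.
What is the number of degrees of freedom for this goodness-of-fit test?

3

There are k = 6 categories and 2 parameters estimated from the data, so df = 6 − 1 − 2 = 3.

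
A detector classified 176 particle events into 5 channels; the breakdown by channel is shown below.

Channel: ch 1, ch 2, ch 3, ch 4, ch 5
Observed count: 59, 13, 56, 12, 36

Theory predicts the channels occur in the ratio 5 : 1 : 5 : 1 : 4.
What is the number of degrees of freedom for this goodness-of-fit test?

There are k = 5 categories and no parameters were estimated from the data, so df = 5 − 1 = 4.

4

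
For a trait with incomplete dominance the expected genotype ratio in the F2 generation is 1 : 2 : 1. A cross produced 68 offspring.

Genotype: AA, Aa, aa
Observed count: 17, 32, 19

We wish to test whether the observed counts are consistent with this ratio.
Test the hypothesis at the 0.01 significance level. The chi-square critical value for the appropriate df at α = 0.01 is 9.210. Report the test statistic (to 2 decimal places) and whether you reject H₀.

0.35; do not reject

Ratio total = 4. Expected counts: 68×1/4 = 17, 68×2/4 = 34, 68×1/4 = 17.
χ² = (17−17)²/17 + (32−34)²/34 + (19−17)²/17
   = 0.000 + 0.118 + 0.235
Sum = 0.35
df = 2. Since 0.35 < 9.210, we do not reject H₀.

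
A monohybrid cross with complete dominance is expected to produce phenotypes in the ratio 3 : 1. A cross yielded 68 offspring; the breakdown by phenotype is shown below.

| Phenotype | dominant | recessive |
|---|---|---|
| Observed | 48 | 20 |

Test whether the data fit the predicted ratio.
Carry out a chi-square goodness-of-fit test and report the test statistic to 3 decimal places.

Ratio total = 4. Expected counts: 68×3/4 = 51, 68×1/4 = 17.
cat            O        E   (O−E)²/E
dominant      48       51     0.1765
recessive     20       17     0.5294
Sum = 0.706

0.706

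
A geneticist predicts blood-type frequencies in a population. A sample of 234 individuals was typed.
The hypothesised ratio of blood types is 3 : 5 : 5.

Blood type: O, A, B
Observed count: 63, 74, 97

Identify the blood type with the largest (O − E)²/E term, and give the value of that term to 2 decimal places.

A, 2.84

Ratio total = 13. Expected counts: 234×3/13 = 54, 234×5/13 = 90, 234×5/13 = 90.
χ² = (63−54)²/54 + (74−90)²/90 + (97−90)²/90
   = 1.500 + 2.844 + 0.544
The largest term is for A: 2.84.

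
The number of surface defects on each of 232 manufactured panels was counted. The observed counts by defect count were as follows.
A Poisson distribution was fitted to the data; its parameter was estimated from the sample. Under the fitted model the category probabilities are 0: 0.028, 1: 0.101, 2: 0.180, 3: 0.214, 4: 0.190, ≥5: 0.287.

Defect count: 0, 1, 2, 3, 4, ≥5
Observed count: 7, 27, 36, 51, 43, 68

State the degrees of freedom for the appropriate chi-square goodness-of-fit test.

There are k = 6 categories and 1 parameter estimated from the data, so df = 6 − 1 − 1 = 4.

4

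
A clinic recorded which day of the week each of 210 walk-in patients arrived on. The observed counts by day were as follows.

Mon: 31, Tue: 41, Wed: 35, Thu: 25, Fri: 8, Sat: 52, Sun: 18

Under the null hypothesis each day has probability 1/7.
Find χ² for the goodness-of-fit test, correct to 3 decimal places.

Under H₀ each category has probability 1/7, so each expected count is 210/7 = 30.
Mon: (31 − 30)²/30 = 1/30 = 0.0333
Tue: (41 − 30)²/30 = 121/30 = 4.0333
Wed: (35 − 30)²/30 = 25/30 = 0.8333
Thu: (25 − 30)²/30 = 25/30 = 0.8333
Fri: (8 − 30)²/30 = 484/30 = 16.1333
Sat: (52 − 30)²/30 = 484/30 = 16.1333
Sun: (18 − 30)²/30 = 144/30 = 4.8000
Sum = 42.800

42.800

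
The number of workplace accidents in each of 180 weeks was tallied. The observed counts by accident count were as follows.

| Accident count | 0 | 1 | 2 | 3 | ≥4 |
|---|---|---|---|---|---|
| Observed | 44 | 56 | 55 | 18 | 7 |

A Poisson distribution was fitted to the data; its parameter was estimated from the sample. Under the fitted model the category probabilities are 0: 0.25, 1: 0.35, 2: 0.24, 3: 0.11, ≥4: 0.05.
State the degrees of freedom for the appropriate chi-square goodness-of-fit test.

There are k = 5 categories and 1 parameter estimated from the data, so df = 5 − 1 − 1 = 3.

3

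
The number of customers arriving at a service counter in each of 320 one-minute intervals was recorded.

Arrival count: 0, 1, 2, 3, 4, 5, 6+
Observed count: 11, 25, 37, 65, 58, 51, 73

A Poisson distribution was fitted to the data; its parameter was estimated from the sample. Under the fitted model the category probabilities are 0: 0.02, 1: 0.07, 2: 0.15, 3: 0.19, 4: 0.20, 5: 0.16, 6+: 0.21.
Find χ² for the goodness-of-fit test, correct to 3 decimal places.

7.483

Expected counts E_i = n·p_i: 320×0.02 = 6.4, 320×0.07 = 22.4, 320×0.15 = 48, 320×0.19 = 60.8, 320×0.20 = 64, 320×0.16 = 51.2, 320×0.21 = 67.2.
cat         O        E   (O−E)²/E
0          11      6.4     3.3063
1          25     22.4     0.3018
2          37       48     2.5208
3          65     60.8     0.2901
4          58       64     0.5625
5          51     51.2     0.0008
6+         73     67.2     0.5006
Sum = 7.483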